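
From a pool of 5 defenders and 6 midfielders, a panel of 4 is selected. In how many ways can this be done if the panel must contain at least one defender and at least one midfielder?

310

With no constraint there are C(11,4) = 330 possible selections.
Subtract selections that omit an entire group: no defenders → C(6,4) = 15; no midfielders → C(5,4) = 5.
Both groups omitted at once is impossible, so 330 − 20 = 310.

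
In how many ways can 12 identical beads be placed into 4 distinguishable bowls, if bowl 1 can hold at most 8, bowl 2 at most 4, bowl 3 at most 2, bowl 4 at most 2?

By stars and bars, unrestricted non-negative solutions to x_1+…+x_4 = 12 number C(12+3,3) = 455.
Subtract solutions that violate a single cap (substitute x_i' = x_i − (cap_i+1)): x_1 ≥ 9 gives C(6,3) = 20; x_2 ≥ 5 gives C(10,3) = 120; x_3 ≥ 3 gives C(12,3) = 220; x_4 ≥ 3 gives C(12,3) = 220. Together 580.
Add back pairs where two caps are both exceeded: 0 + 1 + 1 + 35 + 35 + 84 = 156.
Subtract triples: 0 + 0 + 0 + 4 = 4.
By inclusion–exclusion the count is 455 − 580 + 156 − 4 = 27.

27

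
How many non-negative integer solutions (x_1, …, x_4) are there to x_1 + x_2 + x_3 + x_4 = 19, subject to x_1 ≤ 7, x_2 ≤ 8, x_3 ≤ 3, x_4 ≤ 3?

By stars and bars, unrestricted non-negative solutions to x_1+…+x_4 = 19 number C(19+3,3) = 1540.
Subtract solutions that violate a single cap (substitute x_i' = x_i − (cap_i+1)): x_1 ≥ 8 gives C(14,3) = 364; x_2 ≥ 9 gives C(13,3) = 286; x_3 ≥ 4 gives C(18,3) = 816; x_4 ≥ 4 gives C(18,3) = 816. Together 2282.
Add back pairs where two caps are both exceeded: 10 + 120 + 120 + 84 + 84 + 364 = 782.
Subtract triples: 0 + 0 + 20 + 10 = 30.
By inclusion–exclusion the count is 1540 − 2282 + 782 − 30 = 10.

10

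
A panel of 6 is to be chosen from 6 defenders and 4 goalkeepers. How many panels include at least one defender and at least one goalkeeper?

209

Unrestricted: C(10,6) = 210 ways to pick any 6 of the 10.
Selections missing a whole group: no defenders → C(4,6) = 0; no goalkeepers → C(6,6) = 1.
Both groups omitted at once is impossible, so 210 − 1 = 209.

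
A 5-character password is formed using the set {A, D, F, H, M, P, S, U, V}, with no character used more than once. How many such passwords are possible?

Choose and order 5 of the 9 symbols: the first character has 9 options, the next 8, and so on down to 5.
That product is 9 × 8 × 7 × 6 × 5 = 15120.

15120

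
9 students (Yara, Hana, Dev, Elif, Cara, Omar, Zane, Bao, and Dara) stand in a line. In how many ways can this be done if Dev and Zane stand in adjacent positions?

Treat {Dev, Zane} as a single unit. There are 8 units to order, and the pair itself can be ordered 2 ways.
So the count is 2·(8)! = 80640.

80640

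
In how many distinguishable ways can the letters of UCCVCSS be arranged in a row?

420

The 7 letters of UCCVCSS have repeats: C appearing 3 times and S appearing twice.
Dividing 7! = 5040 by 3!·2! = 12 for the repeated letters gives 420.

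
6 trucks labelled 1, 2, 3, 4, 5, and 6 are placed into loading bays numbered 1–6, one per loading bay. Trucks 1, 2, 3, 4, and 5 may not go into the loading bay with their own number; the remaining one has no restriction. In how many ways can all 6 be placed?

309

Let Aᵢ (for 1 ≤ i ≤ 5) be the placements that put truck i in its forbidden loading bay. Any j of these fix j positions, leaving (6−j)! ways to fill the rest, and there are C(5,j) ways to pick which j.
By inclusion–exclusion, the number of valid placements is Σ_{j=0}^{5} (−1)^j C(5,j)·(6−j)!.
Computing: 720 − 600 + 240 − 60 + 10 − 1 = 309.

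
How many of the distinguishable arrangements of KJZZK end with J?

6

Fix J in the last position and arrange the remaining 4 letters.
Those 4 letters have K appearing twice and Z appearing twice, giving (4)!/(2!·2!) = 6.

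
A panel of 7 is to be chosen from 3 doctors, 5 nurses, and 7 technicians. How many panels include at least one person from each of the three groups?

5516

Total 7-person selections from all 15: C(15,7) = 6435.
Subtract selections that omit an entire group: no doctors → C(12,7) = 792; no nurses → C(10,7) = 120; no technicians → C(8,7) = 8.
Add back selections omitting two groups (i.e. drawn from a single group): C(3,7) + C(5,7) + C(7,7) = 1.
By inclusion–exclusion: 6435 − 920 + 1 = 5516.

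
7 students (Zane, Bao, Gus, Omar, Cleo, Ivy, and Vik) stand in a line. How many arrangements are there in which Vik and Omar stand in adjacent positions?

Place the 5 others and the Vik-Omar pair as 6 objects in a line; the pair has 2 internal arrangements.
So the count is 2·(6)! = 1440.

1440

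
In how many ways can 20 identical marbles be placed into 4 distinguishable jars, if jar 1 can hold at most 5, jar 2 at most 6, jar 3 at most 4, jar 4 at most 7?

10

Ignoring the caps, the number of non-negative solutions to x_1+…+x_4 = 20 is C(23,3) = 1771.
Subtract solutions that violate a single cap (substitute x_i' = x_i − (cap_i+1)): x_1 ≥ 6 gives C(17,3) = 680; x_2 ≥ 7 gives C(16,3) = 560; x_3 ≥ 5 gives C(18,3) = 816; x_4 ≥ 8 gives C(15,3) = 455. Together 2511.
Add back pairs where two caps are both exceeded: 120 + 220 + 84 + 165 + 56 + 120 = 765.
Subtract triples: 10 + 0 + 4 + 1 = 15.
By inclusion–exclusion the count is 1771 − 2511 + 765 − 15 = 10.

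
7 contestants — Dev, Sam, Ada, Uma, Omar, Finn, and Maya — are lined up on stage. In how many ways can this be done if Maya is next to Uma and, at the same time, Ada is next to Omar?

480

Treat {Maya,Uma} as one block (2 orders) and {Ada,Omar} as another (2 orders).
That leaves 5 units to arrange: 2 × 2 × 5! = 4 × 120 = 480.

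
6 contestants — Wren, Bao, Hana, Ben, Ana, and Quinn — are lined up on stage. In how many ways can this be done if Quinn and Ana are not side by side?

There are 6! = 720 arrangements in all. If Quinn and Ana are adjacent, merging them into one block gives 2·(5)! = 240 arrangements.
So 720 − 240 = 480 arrangements keep them apart.

480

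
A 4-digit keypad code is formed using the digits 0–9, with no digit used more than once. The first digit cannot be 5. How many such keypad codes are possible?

4536

The first digit has 10−1 = 9 choices (anything except 5).
The remaining 3 digits are filled from the other 9 symbols without repetition: 9 × 8 × 7 = 504.
Total: 9 × 504 = 4536.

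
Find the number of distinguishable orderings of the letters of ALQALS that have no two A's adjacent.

120

Total arrangements of ALQALS: 6!/(2!·2!) = 180.
If the two A's are adjacent, glue them into one block, leaving 5 items to arrange: (5)!/(2!) = 60 ways.
Hence 180 − 60 = 120.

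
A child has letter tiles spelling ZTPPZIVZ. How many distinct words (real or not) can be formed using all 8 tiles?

ZTPPZIVZ has 8 letters with P appearing twice and Z appearing 3 times.
The number of distinct arrangements is 8!/(3!·2!) = 40320/12 = 3360.

3360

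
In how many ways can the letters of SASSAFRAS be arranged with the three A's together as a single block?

Treat the 3 copies of A as a single block. The multiset to arrange is then {AAA, F, R, S, S, S, S}, 7 items in all.
That gives (7)!/(4!) = 210 arrangements.

210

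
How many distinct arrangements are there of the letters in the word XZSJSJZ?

630

Letter multiplicities in XZSJSJZ: J×2, S×2, X×1, Z×2.
So there are 7! / (2!·2!·2!) = 630 distinguishable arrangements.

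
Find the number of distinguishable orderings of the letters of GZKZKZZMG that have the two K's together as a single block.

840

Treat the 2 copies of K as a single block. The multiset to arrange is then {KK, G, G, M, Z, Z, Z, Z}, 8 items in all.
That gives (8)!/(4!·2!) = 840 arrangements.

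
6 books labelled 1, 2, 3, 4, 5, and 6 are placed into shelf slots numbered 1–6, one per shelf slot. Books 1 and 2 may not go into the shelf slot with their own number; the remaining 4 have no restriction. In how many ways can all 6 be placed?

504

Let Aᵢ (for i ∈ {1, 2}) be the placements that put book i in its forbidden shelf slot. Any j of these fix j positions, leaving (6−j)! ways to fill the rest, and there are C(2,j) ways to pick which j.
By inclusion–exclusion, the number of valid placements is Σ_{j=0}^{2} (−1)^j C(2,j)·(6−j)!.
Computing: 720 − 240 + 24 = 504.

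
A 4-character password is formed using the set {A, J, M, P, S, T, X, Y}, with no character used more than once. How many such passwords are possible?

With no repetition, fill the 4 characters in order: 8 choices, then 7, down to 5.
8 × 7 × 6 × 5 = 1680.

1680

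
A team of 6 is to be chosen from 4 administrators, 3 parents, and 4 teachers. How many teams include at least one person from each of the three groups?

420

Unrestricted: C(11,6) = 462 ways to pick any 6 of the 11.
Subtract selections that omit an entire group: no administrators → C(7,6) = 7; no parents → C(8,6) = 28; no teachers → C(7,6) = 7.
Add back selections omitting two groups (i.e. drawn from a single group): C(4,6) + C(3,6) + C(4,6) = 0.
By inclusion–exclusion: 462 − 42 + 0 = 420.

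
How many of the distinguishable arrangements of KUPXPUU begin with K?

60

Fix K in the first position and arrange the remaining 6 letters.
Those 6 letters have P appearing twice and U appearing 3 times, giving (6)!/(3!·2!) = 60.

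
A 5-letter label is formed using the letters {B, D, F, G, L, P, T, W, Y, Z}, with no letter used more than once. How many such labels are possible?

30240

With no repetition, fill the 5 letters in order: 10 choices, then 9, down to 6.
10 × 9 × 8 × 7 × 6 = 30240.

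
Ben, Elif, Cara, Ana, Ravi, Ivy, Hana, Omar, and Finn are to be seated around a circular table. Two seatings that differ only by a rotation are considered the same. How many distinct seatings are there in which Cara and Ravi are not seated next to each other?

30240

Without the restriction there are (8)! = 40320 seatings.
Those with Cara next to Ravi: fuse the pair into one unit and seat 8 units around a circle — 2·(7)! = 10080.
Subtracting, 40320 − 10080 = 30240.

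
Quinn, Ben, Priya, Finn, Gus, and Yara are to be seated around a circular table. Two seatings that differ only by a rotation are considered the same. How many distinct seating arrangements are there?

Fix one person's seat to break rotational symmetry; the remaining 5 people can be arranged in (5)! = 120 ways.

120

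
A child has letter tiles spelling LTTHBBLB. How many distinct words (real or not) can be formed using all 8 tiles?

1680

LTTHBBLB has 8 letters with B appearing 3 times, L appearing twice, and T appearing twice.
So there are 8! / (3!·2!·2!) = 1680 distinguishable arrangements.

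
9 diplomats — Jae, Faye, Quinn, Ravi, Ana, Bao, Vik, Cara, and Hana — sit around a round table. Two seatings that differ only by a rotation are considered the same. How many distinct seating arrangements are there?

40320

Around a circle, 9 distinct people have 9!/9 = (8)! = 40320 rotationally distinct seatings.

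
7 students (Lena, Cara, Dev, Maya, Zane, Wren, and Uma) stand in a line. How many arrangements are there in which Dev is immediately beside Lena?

1440

Place the 5 others and the Dev-Lena pair as 6 objects in a line; the pair has 2 internal arrangements.
That gives 2 × 6! = 2 × 720 = 1440.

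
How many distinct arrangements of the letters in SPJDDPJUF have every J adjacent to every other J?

10080

Treat the 2 copies of J as a single block. The multiset to arrange is then {JJ, D, D, F, P, P, S, U}, 8 items in all.
That gives (8)!/(2!·2!) = 10080 arrangements.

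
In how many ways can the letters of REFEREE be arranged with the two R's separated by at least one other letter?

75

There are 7!/(4!·2!) = 105 arrangements of REFEREE in total.
Arrangements with the R's together: treat RR as one letter, giving (6)!/(4!) = 30.
Hence 105 − 30 = 75.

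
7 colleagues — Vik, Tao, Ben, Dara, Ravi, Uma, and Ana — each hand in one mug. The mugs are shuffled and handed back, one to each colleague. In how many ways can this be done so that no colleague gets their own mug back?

1854

Count assignments avoiding every fixed point. For any j of the 7 colleagues fixed to their own mug, the other 7−j can be arranged in (7−j)! ways.
By inclusion–exclusion this is Σ_{j=0}^{7} (−1)^j C(7,j)·(7−j)!.
Computing: 5040 − 5040 + 2520 − 840 + 210 − 42 + 7 − 1 = 1854.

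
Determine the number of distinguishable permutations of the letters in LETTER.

180

The 6 letters of LETTER have repeats: E appearing twice and T appearing twice.
Dividing 6! = 720 by 2!·2! = 4 for the repeated letters gives 180.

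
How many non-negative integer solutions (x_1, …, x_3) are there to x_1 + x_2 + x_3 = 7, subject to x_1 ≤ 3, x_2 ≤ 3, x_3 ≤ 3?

6

Ignoring the caps, the number of non-negative solutions to x_1+…+x_3 = 7 is C(9,2) = 36.
Subtract solutions that violate a single cap (substitute x_i' = x_i − (cap_i+1)): x_1 ≥ 4 gives C(5,2) = 10; x_2 ≥ 4 gives C(5,2) = 10; x_3 ≥ 4 gives C(5,2) = 10. Together 30.
No two caps can be exceeded simultaneously, so the pair terms are all 0.
By inclusion–exclusion the count is 36 − 30 + 0 = 6.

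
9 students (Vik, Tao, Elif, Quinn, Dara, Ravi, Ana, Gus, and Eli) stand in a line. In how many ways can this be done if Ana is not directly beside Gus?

282240

Of the 9! = 362880 arrangements, those with Ana and Gus adjacent number 2 × 8! = 80640 (treat the pair as a block with 2 internal orders).
So 362880 − 80640 = 282240 arrangements keep them apart.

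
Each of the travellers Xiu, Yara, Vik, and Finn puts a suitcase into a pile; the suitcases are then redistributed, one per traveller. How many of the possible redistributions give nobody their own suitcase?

This is the derangement count D_4: permutations of 4 items with no fixed point.
By inclusion–exclusion this is Σ_{j=0}^{4} (−1)^j C(4,j)·(4−j)!.
Computing: 24 − 24 + 12 − 4 + 1 = 9.

9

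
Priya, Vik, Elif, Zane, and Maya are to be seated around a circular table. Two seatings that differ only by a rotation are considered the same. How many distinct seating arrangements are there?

24

Seat Priya anywhere (absorbing the rotational symmetry), then permute the other 4: (4)! = 24.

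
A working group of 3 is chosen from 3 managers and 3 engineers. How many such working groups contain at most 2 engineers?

19

Split by how many engineers are chosen (0 through 2).
Sum: C(3,0)·C(3,3) + C(3,1)·C(3,2) + C(3,2)·C(3,1) = 1 + 9 + 9 = 19.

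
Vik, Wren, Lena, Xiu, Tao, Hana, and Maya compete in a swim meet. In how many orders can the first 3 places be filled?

210

There are 7 choices for 1st place, 6 for 2nd, and 5 for 3rd.
That gives 7 × 6 × 5 = 210.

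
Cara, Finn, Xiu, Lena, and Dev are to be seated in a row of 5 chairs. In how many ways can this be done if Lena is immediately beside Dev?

Treat {Lena, Dev} as a single unit. There are 4 units to order, and the pair itself can be ordered 2 ways.
That gives 2 × 4! = 2 × 24 = 48.

48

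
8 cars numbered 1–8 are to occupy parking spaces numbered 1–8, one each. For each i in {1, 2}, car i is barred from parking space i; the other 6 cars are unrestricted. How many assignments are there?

30960

Let Aᵢ (for i ∈ {1, 2}) be the placements that put car i in its forbidden parking space. Any j of these fix j positions, leaving (8−j)! ways to fill the rest, and there are C(2,j) ways to pick which j.
By inclusion–exclusion, the number of valid placements is Σ_{j=0}^{2} (−1)^j C(2,j)·(8−j)!.
Computing: 40320 − 10080 + 720 = 30960.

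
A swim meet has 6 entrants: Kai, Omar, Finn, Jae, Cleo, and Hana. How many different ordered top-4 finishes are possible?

This is an ordered selection of 4 from 6: P(6,4).
That gives 6 × 5 × 4 × 3 = 360.

360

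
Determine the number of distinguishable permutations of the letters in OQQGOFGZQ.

15120

The 9 letters of OQQGOFGZQ have repeats: G appearing twice, O appearing twice, and Q appearing 3 times.
The number of distinct arrangements is 9!/(3!·2!·2!) = 362880/24 = 15120.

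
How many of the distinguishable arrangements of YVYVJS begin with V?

With the first slot taken by V, it remains to arrange the other 5 letters (YYVJS).
Those 5 letters have Y appearing twice, giving (5)!/(2!) = 60.

60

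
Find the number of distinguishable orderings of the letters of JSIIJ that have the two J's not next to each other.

Total arrangements of JSIIJ: 5!/(2!·2!) = 30.
If the two J's are adjacent, glue them into one block, leaving 4 items to arrange: (4)!/(2!) = 12 ways.
Hence 30 − 12 = 18.

18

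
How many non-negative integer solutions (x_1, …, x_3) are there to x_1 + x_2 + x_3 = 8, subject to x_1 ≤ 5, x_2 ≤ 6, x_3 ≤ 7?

Ignoring the caps, the number of non-negative solutions to x_1+…+x_3 = 8 is C(10,2) = 45.
Subtract solutions that violate a single cap (substitute x_i' = x_i − (cap_i+1)): x_1 ≥ 6 gives C(4,2) = 6; x_2 ≥ 7 gives C(3,2) = 3; x_3 ≥ 8 gives C(2,2) = 1. Together 10.
No two caps can be exceeded simultaneously, so the pair terms are all 0.
By inclusion–exclusion the count is 45 − 10 + 0 = 35.

35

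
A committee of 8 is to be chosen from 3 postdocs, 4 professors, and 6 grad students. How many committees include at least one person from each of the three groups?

Unrestricted: C(13,8) = 1287 ways to pick any 8 of the 13.
Subtract selections that omit an entire group: no postdocs → C(10,8) = 45; no professors → C(9,8) = 9; no grad students → C(7,8) = 0.
Add back selections omitting two groups (i.e. drawn from a single group): C(3,8) + C(4,8) + C(6,8) = 0.
By inclusion–exclusion: 1287 − 54 + 0 = 1233.

1233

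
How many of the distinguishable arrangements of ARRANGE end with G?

Fix G in the last position and arrange the remaining 6 letters.
Those 6 letters have A appearing twice and R appearing twice, giving (6)!/(2!·2!) = 180.

180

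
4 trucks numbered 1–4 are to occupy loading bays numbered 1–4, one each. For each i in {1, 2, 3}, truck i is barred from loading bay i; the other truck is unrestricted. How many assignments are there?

Let Aᵢ (for i ∈ {1, 2, 3}) be the placements that put truck i in its forbidden loading bay. Any j of these fix j positions, leaving (4−j)! ways to fill the rest, and there are C(3,j) ways to pick which j.
By inclusion–exclusion, the number of valid placements is Σ_{j=0}^{3} (−1)^j C(3,j)·(4−j)!.
Computing: 24 − 18 + 6 − 1 = 11.

11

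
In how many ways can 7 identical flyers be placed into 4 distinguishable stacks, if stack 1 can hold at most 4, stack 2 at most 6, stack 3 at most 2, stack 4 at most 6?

73

Ignoring the caps, the number of non-negative solutions to x_1+…+x_4 = 7 is C(10,3) = 120.
Subtract solutions that violate a single cap (substitute x_i' = x_i − (cap_i+1)): x_1 ≥ 5 gives C(5,3) = 10; x_2 ≥ 7 gives C(3,3) = 1; x_3 ≥ 3 gives C(7,3) = 35; x_4 ≥ 7 gives C(3,3) = 1. Together 47.
No two caps can be exceeded simultaneously, so the pair terms are all 0.
By inclusion–exclusion the count is 120 − 47 + 0 = 73.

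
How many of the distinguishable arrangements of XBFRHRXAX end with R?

6720

With the last slot taken by R, it remains to arrange the other 8 letters (XBFHRXAX).
Those 8 letters have X appearing 3 times, giving (8)!/(3!) = 6720.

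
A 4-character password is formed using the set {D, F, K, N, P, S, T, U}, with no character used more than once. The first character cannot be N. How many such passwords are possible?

1470

The first character has 8−1 = 7 choices (anything except N).
The remaining 3 characters are filled from the other 7 symbols without repetition: 7 × 6 × 5 = 210.
Total: 7 × 210 = 1470.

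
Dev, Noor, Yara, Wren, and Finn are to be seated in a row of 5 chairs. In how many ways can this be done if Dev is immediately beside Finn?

Glue Dev and Finn into one block (2 internal orders), leaving 4 units to arrange in a row.
So the count is 2·(4)! = 48.

48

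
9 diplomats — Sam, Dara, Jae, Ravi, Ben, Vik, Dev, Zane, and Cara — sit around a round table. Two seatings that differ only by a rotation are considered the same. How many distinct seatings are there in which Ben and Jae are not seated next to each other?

30240

Without the restriction there are (8)! = 40320 seatings.
Seatings with Ben beside Jae: treat them as a block with 2 internal orders, giving 2 × (7)! = 10080.
Subtracting, 40320 − 10080 = 30240.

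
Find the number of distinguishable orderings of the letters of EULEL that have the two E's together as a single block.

Treat the 2 copies of E as a single block. The multiset to arrange is then {EE, L, L, U}, 4 items in all.
That gives (4)!/(2!) = 12 arrangements.

12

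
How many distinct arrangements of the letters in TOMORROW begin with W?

Fix W in the first position and arrange the remaining 7 letters.
Those 7 letters have O appearing 3 times and R appearing twice, giving (7)!/(3!·2!) = 420.

420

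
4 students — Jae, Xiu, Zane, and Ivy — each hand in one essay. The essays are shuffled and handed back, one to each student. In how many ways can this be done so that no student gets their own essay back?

9

Let Aᵢ be the assignments in which student i gets their own essay. We want the size of the complement of A₁∪…∪A_4.
By inclusion–exclusion this is Σ_{j=0}^{4} (−1)^j C(4,j)·(4−j)!.
Computing: 24 − 24 + 12 − 4 + 1 = 9.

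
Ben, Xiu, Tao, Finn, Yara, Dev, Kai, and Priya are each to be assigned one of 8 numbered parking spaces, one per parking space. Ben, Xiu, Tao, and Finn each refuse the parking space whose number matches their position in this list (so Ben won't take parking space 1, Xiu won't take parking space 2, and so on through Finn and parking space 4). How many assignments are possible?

24024

Let Aᵢ (for 1 ≤ i ≤ 4) be the placements that put person i in their forbidden parking space. Any j of these fix j positions, leaving (8−j)! ways to fill the rest, and there are C(4,j) ways to pick which j.
By inclusion–exclusion, the number of valid placements is Σ_{j=0}^{4} (−1)^j C(4,j)·(8−j)!.
Computing: 40320 − 20160 + 4320 − 480 + 24 = 24024.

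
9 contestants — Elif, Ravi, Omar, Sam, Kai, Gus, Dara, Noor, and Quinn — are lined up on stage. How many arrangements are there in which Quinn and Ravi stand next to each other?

80640

Glue Quinn and Ravi into one block (2 internal orders), leaving 8 units to arrange in a row.
So the count is 2·(8)! = 80640.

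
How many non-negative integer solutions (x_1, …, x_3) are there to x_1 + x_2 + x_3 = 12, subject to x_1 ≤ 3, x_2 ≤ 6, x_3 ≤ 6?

10

By stars and bars, unrestricted non-negative solutions to x_1+…+x_3 = 12 number C(12+2,2) = 91.
Subtract solutions that violate a single cap (substitute x_i' = x_i − (cap_i+1)): x_1 ≥ 4 gives C(10,2) = 45; x_2 ≥ 7 gives C(7,2) = 21; x_3 ≥ 7 gives C(7,2) = 21. Together 87.
Add back pairs where two caps are both exceeded: 3 + 3 + 0 = 6.
By inclusion–exclusion the count is 91 − 87 + 6 = 10.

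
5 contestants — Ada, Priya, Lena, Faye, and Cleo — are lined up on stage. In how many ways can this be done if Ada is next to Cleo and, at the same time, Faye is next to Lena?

24

Treat {Ada,Cleo} as one block (2 orders) and {Faye,Lena} as another (2 orders).
That leaves 3 units to arrange: 2 × 2 × 3! = 4 × 6 = 24.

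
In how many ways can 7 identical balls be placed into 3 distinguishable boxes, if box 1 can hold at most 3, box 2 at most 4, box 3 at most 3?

10

By stars and bars, unrestricted non-negative solutions to x_1+…+x_3 = 7 number C(7+2,2) = 36.
Subtract solutions that violate a single cap (substitute x_i' = x_i − (cap_i+1)): x_1 ≥ 4 gives C(5,2) = 10; x_2 ≥ 5 gives C(4,2) = 6; x_3 ≥ 4 gives C(5,2) = 10. Together 26.
No two caps can be exceeded simultaneously, so the pair terms are all 0.
By inclusion–exclusion the count is 36 − 26 + 0 = 10.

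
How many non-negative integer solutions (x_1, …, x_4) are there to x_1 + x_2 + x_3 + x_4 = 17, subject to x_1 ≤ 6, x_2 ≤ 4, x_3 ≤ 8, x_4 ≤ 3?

34

By stars and bars, unrestricted non-negative solutions to x_1+…+x_4 = 17 number C(17+3,3) = 1140.
Subtract solutions that violate a single cap (substitute x_i' = x_i − (cap_i+1)): x_1 ≥ 7 gives C(13,3) = 286; x_2 ≥ 5 gives C(15,3) = 455; x_3 ≥ 9 gives C(11,3) = 165; x_4 ≥ 4 gives C(16,3) = 560. Together 1466.
Add back pairs where two caps are both exceeded: 56 + 4 + 84 + 20 + 165 + 35 = 364.
Subtract triples: 0 + 4 + 0 + 0 = 4.
By inclusion–exclusion the count is 1140 − 1466 + 364 − 4 = 34.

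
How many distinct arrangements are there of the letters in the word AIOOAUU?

630

AIOOAUU has 7 letters with A appearing twice, O appearing twice, and U appearing twice.
The number of distinct arrangements is 7!/(2!·2!·2!) = 5040/8 = 630.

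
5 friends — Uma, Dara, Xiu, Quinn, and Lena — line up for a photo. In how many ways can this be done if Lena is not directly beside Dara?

There are 5! = 120 arrangements in all. If Lena and Dara are adjacent, merging them into one block gives 2·(4)! = 48 arrangements.
So 120 − 48 = 72 arrangements keep them apart.

72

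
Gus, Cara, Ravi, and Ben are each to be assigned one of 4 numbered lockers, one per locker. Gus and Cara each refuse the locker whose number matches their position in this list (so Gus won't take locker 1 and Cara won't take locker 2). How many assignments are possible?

14

Let Aᵢ (for i ∈ {1, 2}) be the placements that put person i in their forbidden locker. Any j of these fix j positions, leaving (4−j)! ways to fill the rest, and there are C(2,j) ways to pick which j.
By inclusion–exclusion, the number of valid placements is Σ_{j=0}^{2} (−1)^j C(2,j)·(4−j)!.
Computing: 24 − 12 + 2 = 14.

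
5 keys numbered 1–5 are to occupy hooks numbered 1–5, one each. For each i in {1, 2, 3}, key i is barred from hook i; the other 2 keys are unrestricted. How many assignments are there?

64

Let Aᵢ (for i ∈ {1, 2, 3}) be the placements that put key i in its forbidden hook. Any j of these fix j positions, leaving (5−j)! ways to fill the rest, and there are C(3,j) ways to pick which j.
By inclusion–exclusion, the number of valid placements is Σ_{j=0}^{3} (−1)^j C(3,j)·(5−j)!.
Computing: 120 − 72 + 18 − 2 = 64.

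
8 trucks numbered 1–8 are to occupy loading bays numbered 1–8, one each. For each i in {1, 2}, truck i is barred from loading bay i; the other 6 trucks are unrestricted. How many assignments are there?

Let Aᵢ (for i ∈ {1, 2}) be the placements that put truck i in its forbidden loading bay. Any j of these fix j positions, leaving (8−j)! ways to fill the rest, and there are C(2,j) ways to pick which j.
By inclusion–exclusion, the number of valid placements is Σ_{j=0}^{2} (−1)^j C(2,j)·(8−j)!.
Computing: 40320 − 10080 + 720 = 30960.

30960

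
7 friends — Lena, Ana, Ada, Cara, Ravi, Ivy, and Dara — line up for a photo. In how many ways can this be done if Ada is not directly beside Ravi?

3600

There are 7! = 5040 arrangements in all. If Ada and Ravi are adjacent, merging them into one block gives 2·(6)! = 1440 arrangements.
So 5040 − 1440 = 3600 arrangements keep them apart.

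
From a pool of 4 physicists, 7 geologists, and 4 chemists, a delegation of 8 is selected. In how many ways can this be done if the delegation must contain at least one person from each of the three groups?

6104

Unrestricted: C(15,8) = 6435 ways to pick any 8 of the 15.
Subtract selections that omit an entire group: no physicists → C(11,8) = 165; no geologists → C(8,8) = 1; no chemists → C(11,8) = 165.
Add back selections omitting two groups (i.e. drawn from a single group): C(4,8) + C(7,8) + C(4,8) = 0.
By inclusion–exclusion: 6435 − 331 + 0 = 6104.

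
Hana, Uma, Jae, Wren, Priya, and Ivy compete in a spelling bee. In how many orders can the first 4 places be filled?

This is an ordered selection of 4 from 6: P(6,4).
That gives 6 × 5 × 4 × 3 = 360.

360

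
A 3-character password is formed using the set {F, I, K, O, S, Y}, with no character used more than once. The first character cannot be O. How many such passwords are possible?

100

The first character has 6−1 = 5 choices (anything except O).
The remaining 2 characters are filled from the other 5 symbols without repetition: 5 × 4 = 20.
Total: 5 × 20 = 100.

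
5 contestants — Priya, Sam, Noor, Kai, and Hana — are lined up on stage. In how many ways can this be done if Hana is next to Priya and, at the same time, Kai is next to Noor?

Treat {Hana,Priya} as one block (2 orders) and {Kai,Noor} as another (2 orders).
That leaves 3 units to arrange: 2 × 2 × 3! = 4 × 6 = 24.

24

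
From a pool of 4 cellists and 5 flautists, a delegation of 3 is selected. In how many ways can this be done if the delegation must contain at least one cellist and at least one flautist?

With no constraint there are C(9,3) = 84 possible selections.
Subtract selections that omit an entire group: no cellists → C(5,3) = 10; no flautists → C(4,3) = 4.
Both groups omitted at once is impossible, so 84 − 14 = 70.

70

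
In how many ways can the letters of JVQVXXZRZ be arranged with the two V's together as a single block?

10080

Treat the 2 copies of V as a single block. The multiset to arrange is then {VV, J, Q, R, X, X, Z, Z}, 8 items in all.
That gives (8)!/(2!·2!) = 10080 arrangements.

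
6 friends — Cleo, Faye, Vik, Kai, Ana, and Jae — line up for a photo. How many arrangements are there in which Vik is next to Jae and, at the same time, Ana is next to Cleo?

96

Treat {Vik,Jae} as one block (2 orders) and {Ana,Cleo} as another (2 orders).
That leaves 4 units to arrange: 2 × 2 × 4! = 4 × 24 = 96.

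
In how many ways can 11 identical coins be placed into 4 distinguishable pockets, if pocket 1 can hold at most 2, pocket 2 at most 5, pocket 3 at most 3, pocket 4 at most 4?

19

Without the upper bounds there are C(14,3) = 364 ways to split 11 among 4 pockets.
Subtract solutions that violate a single cap (substitute x_i' = x_i − (cap_i+1)): x_1 ≥ 3 gives C(11,3) = 165; x_2 ≥ 6 gives C(8,3) = 56; x_3 ≥ 4 gives C(10,3) = 120; x_4 ≥ 5 gives C(9,3) = 84. Together 425.
Add back pairs where two caps are both exceeded: 10 + 35 + 20 + 4 + 1 + 10 = 80.
By inclusion–exclusion the count is 364 − 425 + 80 = 19.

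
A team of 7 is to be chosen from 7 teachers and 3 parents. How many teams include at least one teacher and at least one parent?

119

With no constraint there are C(10,7) = 120 possible selections.
Selections missing a whole group: no teachers → C(3,7) = 0; no parents → C(7,7) = 1.
Both groups omitted at once is impossible, so 120 − 1 = 119.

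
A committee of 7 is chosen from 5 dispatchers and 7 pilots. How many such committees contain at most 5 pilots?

756

Split by how many pilots are chosen (0 through 5).
Sum: C(7,0)·C(5,7) + C(7,1)·C(5,6) + C(7,2)·C(5,5) + C(7,3)·C(5,4) + C(7,4)·C(5,3) + C(7,5)·C(5,2) = 0 + 0 + 21 + 175 + 350 + 210 = 756.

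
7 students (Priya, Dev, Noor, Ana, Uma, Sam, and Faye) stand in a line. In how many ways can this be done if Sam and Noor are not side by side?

3600

There are 7! = 5040 arrangements in all. If Sam and Noor are adjacent, merging them into one block gives 2·(6)! = 1440 arrangements.
So 5040 − 1440 = 3600 arrangements keep them apart.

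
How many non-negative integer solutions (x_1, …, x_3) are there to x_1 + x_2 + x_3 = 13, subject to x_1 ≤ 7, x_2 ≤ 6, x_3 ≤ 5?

By stars and bars, unrestricted non-negative solutions to x_1+…+x_3 = 13 number C(13+2,2) = 105.
Subtract solutions that violate a single cap (substitute x_i' = x_i − (cap_i+1)): x_1 ≥ 8 gives C(7,2) = 21; x_2 ≥ 7 gives C(8,2) = 28; x_3 ≥ 6 gives C(9,2) = 36. Together 85.
Add back pairs where two caps are both exceeded: 0 + 0 + 1 = 1.
By inclusion–exclusion the count is 105 − 85 + 1 = 21.

21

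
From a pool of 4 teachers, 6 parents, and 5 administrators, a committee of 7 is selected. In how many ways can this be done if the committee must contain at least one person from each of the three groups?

Total 7-person selections from all 15: C(15,7) = 6435.
Subtract selections that omit an entire group: no teachers → C(11,7) = 330; no parents → C(9,7) = 36; no administrators → C(10,7) = 120.
Add back selections omitting two groups (i.e. drawn from a single group): C(4,7) + C(6,7) + C(5,7) = 0.
By inclusion–exclusion: 6435 − 486 + 0 = 5949.

5949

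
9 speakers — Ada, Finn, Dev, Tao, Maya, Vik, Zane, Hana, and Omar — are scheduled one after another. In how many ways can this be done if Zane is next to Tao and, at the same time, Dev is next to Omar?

Treat {Zane,Tao} as one block (2 orders) and {Dev,Omar} as another (2 orders).
That leaves 7 units to arrange: 2 × 2 × 7! = 4 × 5040 = 20160.

20160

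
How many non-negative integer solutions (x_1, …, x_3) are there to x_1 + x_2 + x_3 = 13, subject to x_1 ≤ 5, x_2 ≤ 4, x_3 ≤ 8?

Without the upper bounds there are C(15,2) = 105 ways to split 13 among 3 variables.
Subtract solutions that violate a single cap (substitute x_i' = x_i − (cap_i+1)): x_1 ≥ 6 gives C(9,2) = 36; x_2 ≥ 5 gives C(10,2) = 45; x_3 ≥ 9 gives C(6,2) = 15. Together 96.
Add back pairs where two caps are both exceeded: 6 + 0 + 0 = 6.
By inclusion–exclusion the count is 105 − 96 + 6 = 15.

15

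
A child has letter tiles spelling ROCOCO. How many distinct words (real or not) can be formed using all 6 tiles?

60

ROCOCO has 6 letters with C appearing twice and O appearing 3 times.
Dividing 6! = 720 by 3!·2! = 12 for the repeated letters gives 60.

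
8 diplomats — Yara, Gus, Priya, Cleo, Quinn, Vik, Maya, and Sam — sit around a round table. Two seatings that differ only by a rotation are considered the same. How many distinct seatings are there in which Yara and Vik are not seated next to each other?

All circular seatings of 8 people number (7)! = 5040.
Those with Yara next to Vik: fuse the pair into one unit and seat 7 units around a circle — 2·(6)! = 1440.
Subtracting, 5040 − 1440 = 3600.

3600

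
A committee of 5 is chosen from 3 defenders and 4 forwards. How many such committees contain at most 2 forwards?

Split by how many forwards are chosen (0 through 2).
Sum: C(4,0)·C(3,5) + C(4,1)·C(3,4) + C(4,2)·C(3,3) = 0 + 0 + 6 = 6.

6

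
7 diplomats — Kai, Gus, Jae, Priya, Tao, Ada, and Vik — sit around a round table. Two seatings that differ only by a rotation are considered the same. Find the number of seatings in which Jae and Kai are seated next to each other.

Glue Jae and Kai into a block (2 internal orders). Seating 6 units around a circle gives (5)! arrangements.
So 2 × (5)! = 2 × 120 = 240.

240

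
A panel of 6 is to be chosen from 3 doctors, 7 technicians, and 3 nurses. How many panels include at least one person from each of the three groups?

1302

Unrestricted: C(13,6) = 1716 ways to pick any 6 of the 13.
Selections missing a whole group: no doctors → C(10,6) = 210; no technicians → C(6,6) = 1; no nurses → C(10,6) = 210.
Add back selections omitting two groups (i.e. drawn from a single group): C(3,6) + C(7,6) + C(3,6) = 7.
By inclusion–exclusion: 1716 − 421 + 7 = 1302.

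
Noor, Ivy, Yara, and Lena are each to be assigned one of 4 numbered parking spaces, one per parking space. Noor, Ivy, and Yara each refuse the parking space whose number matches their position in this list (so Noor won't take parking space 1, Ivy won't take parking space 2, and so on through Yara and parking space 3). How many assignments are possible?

Let Aᵢ (for i ∈ {1, 2, 3}) be the placements that put person i in their forbidden parking space. Any j of these fix j positions, leaving (4−j)! ways to fill the rest, and there are C(3,j) ways to pick which j.
By inclusion–exclusion, the number of valid placements is Σ_{j=0}^{3} (−1)^j C(3,j)·(4−j)!.
Computing: 24 − 18 + 6 − 1 = 11.

11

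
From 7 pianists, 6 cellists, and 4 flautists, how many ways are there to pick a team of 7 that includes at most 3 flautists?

Split by how many flautists are chosen (0 through 3).
Sum: C(4,0)·C(13,7) + C(4,1)·C(13,6) + C(4,2)·C(13,5) + C(4,3)·C(13,4) = 1716 + 6864 + 7722 + 2860 = 19162.

19162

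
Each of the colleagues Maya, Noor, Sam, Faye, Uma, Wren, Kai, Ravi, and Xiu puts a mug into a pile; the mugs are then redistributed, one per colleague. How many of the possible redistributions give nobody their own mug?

This is the derangement count D_9: permutations of 9 items with no fixed point.
By inclusion–exclusion this is Σ_{j=0}^{9} (−1)^j C(9,j)·(9−j)!.
Computing: 362880 − 362880 + 181440 − 60480 + 15120 − 3024 + 504 − 72 + 9 − 1 = 133496.

133496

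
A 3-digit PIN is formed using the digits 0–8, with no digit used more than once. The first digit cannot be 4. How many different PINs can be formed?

The first digit has 9−1 = 8 choices (anything except 4).
The remaining 2 digits are filled from the other 8 symbols without repetition: 8 × 7 = 56.
Total: 8 × 56 = 448.

448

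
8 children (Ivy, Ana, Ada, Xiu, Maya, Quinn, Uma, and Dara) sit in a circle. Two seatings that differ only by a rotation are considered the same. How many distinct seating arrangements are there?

Seat Ivy anywhere (absorbing the rotational symmetry), then permute the other 7: (7)! = 5040.

5040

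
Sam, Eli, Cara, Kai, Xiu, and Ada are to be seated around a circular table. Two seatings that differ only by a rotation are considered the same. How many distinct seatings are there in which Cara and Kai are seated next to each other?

Treat {Cara, Kai} as one unit (2 internal orders) and seat the resulting 5 units around the table: (4)! circular arrangements.
So 2 × (4)! = 2 × 24 = 48.

48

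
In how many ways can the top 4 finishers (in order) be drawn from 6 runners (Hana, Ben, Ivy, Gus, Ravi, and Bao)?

This is an ordered selection of 4 from 6: P(6,4).
That gives 6 × 5 × 4 × 3 = 360.

360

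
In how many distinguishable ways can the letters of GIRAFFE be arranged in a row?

2520

Letter multiplicities in GIRAFFE: A×1, E×1, F×2, G×1, I×1, R×1.
Dividing 7! = 5040 by 2! = 2 for the repeated letters gives 2520.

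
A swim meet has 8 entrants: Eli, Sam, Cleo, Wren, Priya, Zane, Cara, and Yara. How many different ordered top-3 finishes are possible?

This is an ordered selection of 3 from 8: P(8,3).
That gives 8 × 7 × 6 = 336.

336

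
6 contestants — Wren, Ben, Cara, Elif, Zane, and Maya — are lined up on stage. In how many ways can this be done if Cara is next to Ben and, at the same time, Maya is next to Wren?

96

Treat {Cara,Ben} as one block (2 orders) and {Maya,Wren} as another (2 orders).
That leaves 4 units to arrange: 2 × 2 × 4! = 4 × 24 = 96.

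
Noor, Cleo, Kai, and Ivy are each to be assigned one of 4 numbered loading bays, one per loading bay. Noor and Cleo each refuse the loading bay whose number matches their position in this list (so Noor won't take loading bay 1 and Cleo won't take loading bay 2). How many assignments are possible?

Let Aᵢ (for i ∈ {1, 2}) be the placements that put person i in their forbidden loading bay. Any j of these fix j positions, leaving (4−j)! ways to fill the rest, and there are C(2,j) ways to pick which j.
By inclusion–exclusion, the number of valid placements is Σ_{j=0}^{2} (−1)^j C(2,j)·(4−j)!.
Computing: 24 − 12 + 2 = 14.

14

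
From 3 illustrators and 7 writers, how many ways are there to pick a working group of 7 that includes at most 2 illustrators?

Split by how many illustrators are chosen (0 through 2).
Sum: C(3,0)·C(7,7) + C(3,1)·C(7,6) + C(3,2)·C(7,5) = 1 + 21 + 63 = 85.

85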